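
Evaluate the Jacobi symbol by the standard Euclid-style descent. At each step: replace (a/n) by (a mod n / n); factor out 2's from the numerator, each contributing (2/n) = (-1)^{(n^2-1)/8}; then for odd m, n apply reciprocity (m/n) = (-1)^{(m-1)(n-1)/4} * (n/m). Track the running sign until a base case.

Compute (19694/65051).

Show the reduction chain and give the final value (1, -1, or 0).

factor out 2^1: 19694 = 2^1·9847; with 65051 mod 8 = 3, (2/65051) = -1; sign now -1; continue with (9847/65051)
flip (9847/65051) -> (65051/9847): both odd, 9847 mod 4 = 3, 65051 mod 4 = 3, so the flip contributes -1; sign now +1
(65051/9847): 65051 mod 9847 = 5969, so (65051/9847) = (5969/9847)
flip (5969/9847) -> (9847/5969): both odd, 5969 mod 4 = 1, 9847 mod 4 = 3, so the flip contributes +1; sign now +1
(9847/5969): 9847 mod 5969 = 3878, so (9847/5969) = (3878/5969)
factor out 2^1: 3878 = 2^1·1939; with 5969 mod 8 = 1, (2/5969) = +1; sign now +1; continue with (1939/5969)
flip (1939/5969) -> (5969/1939): both odd, 1939 mod 4 = 3, 5969 mod 4 = 1, so the flip contributes +1; sign now +1
(5969/1939): 5969 mod 1939 = 152, so (5969/1939) = (152/1939)
factor out 2^3: 152 = 2^3·19; with 1939 mod 8 = 3, (2/1939) = -1; sign now -1; continue with (19/1939)
flip (19/1939) -> (1939/19): both odd, 19 mod 4 = 3, 1939 mod 4 = 3, so the flip contributes -1; sign now +1
(1939/19): 1939 mod 19 = 1, so (1939/19) = (1/19)
reached (1/19) = 1, so the symbol is +1

1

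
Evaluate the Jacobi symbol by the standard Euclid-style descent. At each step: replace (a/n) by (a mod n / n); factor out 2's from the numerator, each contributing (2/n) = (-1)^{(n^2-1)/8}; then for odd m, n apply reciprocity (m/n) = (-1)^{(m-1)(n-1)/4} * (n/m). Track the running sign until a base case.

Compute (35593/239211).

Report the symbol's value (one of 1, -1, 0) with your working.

-1

flip (35593/239211) -> (239211/35593): both odd, 35593 mod 4 = 1, 239211 mod 4 = 3, so the flip contributes +1; sign now +1
(239211/35593): 239211 mod 35593 = 25653, so (239211/35593) = (25653/35593)
flip (25653/35593) -> (35593/25653): both odd, 25653 mod 4 = 1, 35593 mod 4 = 1, so the flip contributes +1; sign now +1
(35593/25653): 35593 mod 25653 = 9940, so (35593/25653) = (9940/25653)
factor out 2^2: 9940 = 2^2·2485; with 25653 mod 8 = 5, (2/25653) = -1; sign now +1; continue with (2485/25653)
flip (2485/25653) -> (25653/2485): both odd, 2485 mod 4 = 1, 25653 mod 4 = 1, so the flip contributes +1; sign now +1
(25653/2485): 25653 mod 2485 = 803, so (25653/2485) = (803/2485)
flip (803/2485) -> (2485/803): both odd, 803 mod 4 = 3, 2485 mod 4 = 1, so the flip contributes +1; sign now +1
(2485/803): 2485 mod 803 = 76, so (2485/803) = (76/803)
factor out 2^2: 76 = 2^2·19; with 803 mod 8 = 3, (2/803) = -1; sign now +1; continue with (19/803)
flip (19/803) -> (803/19): both odd, 19 mod 4 = 3, 803 mod 4 = 3, so the flip contributes -1; sign now -1
(803/19): 803 mod 19 = 5, so (803/19) = (5/19)
flip (5/19) -> (19/5): both odd, 5 mod 4 = 1, 19 mod 4 = 3, so the flip contributes +1; sign now -1
(19/5): 19 mod 5 = 4, so (19/5) = (4/5)
factor out 2^2: 4 = 2^2·1; with 5 mod 8 = 5, (2/5) = -1; sign now -1; continue with (1/5)
reached (1/5) = 1, so the symbol is -1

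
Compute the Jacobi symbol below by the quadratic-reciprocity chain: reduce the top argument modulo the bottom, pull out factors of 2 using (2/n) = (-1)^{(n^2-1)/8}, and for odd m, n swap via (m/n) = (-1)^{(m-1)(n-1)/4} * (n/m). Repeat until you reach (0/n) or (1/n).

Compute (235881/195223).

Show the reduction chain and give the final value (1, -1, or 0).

1

(235881/195223): 235881 mod 195223 = 40658, so (235881/195223) = (40658/195223)
factor out 2^1: 40658 = 2^1·20329; with 195223 mod 8 = 7, (2/195223) = +1; sign now +1; continue with (20329/195223)
flip (20329/195223) -> (195223/20329): both odd, 20329 mod 4 = 1, 195223 mod 4 = 3, so the flip contributes +1; sign now +1
(195223/20329): 195223 mod 20329 = 12262, so (195223/20329) = (12262/20329)
factor out 2^1: 12262 = 2^1·6131; with 20329 mod 8 = 1, (2/20329) = +1; sign now +1; continue with (6131/20329)
flip (6131/20329) -> (20329/6131): both odd, 6131 mod 4 = 3, 20329 mod 4 = 1, so the flip contributes +1; sign now +1
(20329/6131): 20329 mod 6131 = 1936, so (20329/6131) = (1936/6131)
factor out 2^4: 1936 = 2^4·121; with 6131 mod 8 = 3, (2/6131) = -1; sign now +1; continue with (121/6131)
flip (121/6131) -> (6131/121): both odd, 121 mod 4 = 1, 6131 mod 4 = 3, so the flip contributes +1; sign now +1
(6131/121): 6131 mod 121 = 81, so (6131/121) = (81/121)
flip (81/121) -> (121/81): both odd, 81 mod 4 = 1, 121 mod 4 = 1, so the flip contributes +1; sign now +1
(121/81): 121 mod 81 = 40, so (121/81) = (40/81)
factor out 2^3: 40 = 2^3·5; with 81 mod 8 = 1, (2/81) = +1; sign now +1; continue with (5/81)
flip (5/81) -> (81/5): both odd, 5 mod 4 = 1, 81 mod 4 = 1, so the flip contributes +1; sign now +1
(81/5): 81 mod 5 = 1, so (81/5) = (1/5)
reached (1/5) = 1, so the symbol is +1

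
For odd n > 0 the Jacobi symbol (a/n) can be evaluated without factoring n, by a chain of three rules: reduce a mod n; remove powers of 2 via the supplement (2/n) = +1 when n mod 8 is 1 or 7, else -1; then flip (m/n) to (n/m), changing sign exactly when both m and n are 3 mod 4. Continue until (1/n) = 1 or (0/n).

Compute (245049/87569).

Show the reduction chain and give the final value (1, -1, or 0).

(245049/87569) = (69911/87569)   [reduce mod 87569]
reciprocity: (69911/87569) = +1·(87569/69911) since 69911 mod 4 = 3, 87569 mod 4 = 1; sign now +1
(87569/69911) = (17658/69911)   [reduce mod 69911]
17658 = 2^1·8829; (2/69911) = +1 since 69911 mod 8 = 7, so (17658/69911) = (+1)^1·(8829/69911); sign now +1
reciprocity: (8829/69911) = +1·(69911/8829) since 8829 mod 4 = 1, 69911 mod 4 = 3; sign now +1
(69911/8829) = (8108/8829)   [reduce mod 8829]
8108 = 2^2·2027; (2/8829) = -1 since 8829 mod 8 = 5, so (8108/8829) = (-1)^2·(2027/8829); sign now +1
reciprocity: (2027/8829) = +1·(8829/2027) since 2027 mod 4 = 3, 8829 mod 4 = 1; sign now +1
(8829/2027) = (721/2027)   [reduce mod 2027]
reciprocity: (721/2027) = +1·(2027/721) since 721 mod 4 = 1, 2027 mod 4 = 3; sign now +1
(2027/721) = (585/721)   [reduce mod 721]
reciprocity: (585/721) = +1·(721/585) since 585 mod 4 = 1, 721 mod 4 = 1; sign now +1
(721/585) = (136/585)   [reduce mod 585]
136 = 2^3·17; (2/585) = +1 since 585 mod 8 = 1, so (136/585) = (+1)^3·(17/585); sign now +1
reciprocity: (17/585) = +1·(585/17) since 17 mod 4 = 1, 585 mod 4 = 1; sign now +1
(585/17) = (7/17)   [reduce mod 17]
reciprocity: (7/17) = +1·(17/7) since 7 mod 4 = 3, 17 mod 4 = 1; sign now +1
(17/7) = (3/7)   [reduce mod 7]
reciprocity: (3/7) = -1·(7/3) since 3 mod 4 = 3, 7 mod 4 = 3; sign now -1
(7/3) = (1/3)   [reduce mod 3]
(1/3) = 1; final value = sign = -1

-1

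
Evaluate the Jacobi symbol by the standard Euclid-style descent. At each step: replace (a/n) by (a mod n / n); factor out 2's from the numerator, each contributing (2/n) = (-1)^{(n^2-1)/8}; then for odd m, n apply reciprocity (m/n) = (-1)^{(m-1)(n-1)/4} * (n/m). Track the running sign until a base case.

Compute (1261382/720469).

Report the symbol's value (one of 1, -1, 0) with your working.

1

(1261382/720469) = (540913/720469)   [reduce mod 720469]
reciprocity: (540913/720469) = +1·(720469/540913) since 540913 mod 4 = 1, 720469 mod 4 = 1; sign now +1
(720469/540913) = (179556/540913)   [reduce mod 540913]
179556 = 2^2·44889; (2/540913) = +1 since 540913 mod 8 = 1, so (179556/540913) = (+1)^2·(44889/540913); sign now +1
reciprocity: (44889/540913) = +1·(540913/44889) since 44889 mod 4 = 1, 540913 mod 4 = 1; sign now +1
(540913/44889) = (2245/44889)   [reduce mod 44889]
reciprocity: (2245/44889) = +1·(44889/2245) since 2245 mod 4 = 1, 44889 mod 4 = 1; sign now +1
(44889/2245) = (2234/2245)   [reduce mod 2245]
2234 = 2^1·1117; (2/2245) = -1 since 2245 mod 8 = 5, so (2234/2245) = (-1)^1·(1117/2245); sign now -1
reciprocity: (1117/2245) = +1·(2245/1117) since 1117 mod 4 = 1, 2245 mod 4 = 1; sign now -1
(2245/1117) = (11/1117)   [reduce mod 1117]
reciprocity: (11/1117) = +1·(1117/11) since 11 mod 4 = 3, 1117 mod 4 = 1; sign now -1
(1117/11) = (6/11)   [reduce mod 11]
6 = 2^1·3; (2/11) = -1 since 11 mod 8 = 3, so (6/11) = (-1)^1·(3/11); sign now +1
reciprocity: (3/11) = -1·(11/3) since 3 mod 4 = 3, 11 mod 4 = 3; sign now -1
(11/3) = (2/3)   [reduce mod 3]
2 = 2^1·1; (2/3) = -1 since 3 mod 8 = 3, so (2/3) = (-1)^1·(1/3); sign now +1
(1/3) = 1; final value = sign = +1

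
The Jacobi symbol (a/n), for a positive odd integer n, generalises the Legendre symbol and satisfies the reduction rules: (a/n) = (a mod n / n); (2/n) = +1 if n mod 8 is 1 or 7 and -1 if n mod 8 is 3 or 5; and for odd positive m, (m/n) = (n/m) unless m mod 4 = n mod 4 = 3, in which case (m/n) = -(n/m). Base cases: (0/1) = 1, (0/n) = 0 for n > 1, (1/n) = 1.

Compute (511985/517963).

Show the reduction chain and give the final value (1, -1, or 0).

1

flip (511985/517963) -> (517963/511985): both odd, 511985 mod 4 = 1, 517963 mod 4 = 3, so the flip contributes +1; sign now +1
(517963/511985): 517963 mod 511985 = 5978, so (517963/511985) = (5978/511985)
factor out 2^1: 5978 = 2^1·2989; with 511985 mod 8 = 1, (2/511985) = +1; sign now +1; continue with (2989/511985)
flip (2989/511985) -> (511985/2989): both odd, 2989 mod 4 = 1, 511985 mod 4 = 1, so the flip contributes +1; sign now +1
(511985/2989): 511985 mod 2989 = 866, so (511985/2989) = (866/2989)
factor out 2^1: 866 = 2^1·433; with 2989 mod 8 = 5, (2/2989) = -1; sign now -1; continue with (433/2989)
flip (433/2989) -> (2989/433): both odd, 433 mod 4 = 1, 2989 mod 4 = 1, so the flip contributes +1; sign now -1
(2989/433): 2989 mod 433 = 391, so (2989/433) = (391/433)
flip (391/433) -> (433/391): both odd, 391 mod 4 = 3, 433 mod 4 = 1, so the flip contributes +1; sign now -1
(433/391): 433 mod 391 = 42, so (433/391) = (42/391)
factor out 2^1: 42 = 2^1·21; with 391 mod 8 = 7, (2/391) = +1; sign now -1; continue with (21/391)
flip (21/391) -> (391/21): both odd, 21 mod 4 = 1, 391 mod 4 = 3, so the flip contributes +1; sign now -1
(391/21): 391 mod 21 = 13, so (391/21) = (13/21)
flip (13/21) -> (21/13): both odd, 13 mod 4 = 1, 21 mod 4 = 1, so the flip contributes +1; sign now -1
(21/13): 21 mod 13 = 8, so (21/13) = (8/13)
factor out 2^3: 8 = 2^3·1; with 13 mod 8 = 5, (2/13) = -1; sign now +1; continue with (1/13)
reached (1/13) = 1, so the symbol is +1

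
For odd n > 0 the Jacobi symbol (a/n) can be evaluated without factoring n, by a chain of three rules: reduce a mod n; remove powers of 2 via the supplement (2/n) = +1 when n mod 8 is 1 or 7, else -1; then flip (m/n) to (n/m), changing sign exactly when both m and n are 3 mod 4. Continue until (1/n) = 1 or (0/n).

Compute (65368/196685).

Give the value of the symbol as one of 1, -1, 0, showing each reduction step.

factor out 2^3: 65368 = 2^3·8171; with 196685 mod 8 = 5, (2/196685) = -1; sign now -1; continue with (8171/196685)
flip (8171/196685) -> (196685/8171): both odd, 8171 mod 4 = 3, 196685 mod 4 = 1, so the flip contributes +1; sign now -1
(196685/8171): 196685 mod 8171 = 581, so (196685/8171) = (581/8171)
flip (581/8171) -> (8171/581): both odd, 581 mod 4 = 1, 8171 mod 4 = 3, so the flip contributes +1; sign now -1
(8171/581): 8171 mod 581 = 37, so (8171/581) = (37/581)
flip (37/581) -> (581/37): both odd, 37 mod 4 = 1, 581 mod 4 = 1, so the flip contributes +1; sign now -1
(581/37): 581 mod 37 = 26, so (581/37) = (26/37)
factor out 2^1: 26 = 2^1·13; with 37 mod 8 = 5, (2/37) = -1; sign now +1; continue with (13/37)
flip (13/37) -> (37/13): both odd, 13 mod 4 = 1, 37 mod 4 = 1, so the flip contributes +1; sign now +1
(37/13): 37 mod 13 = 11, so (37/13) = (11/13)
flip (11/13) -> (13/11): both odd, 11 mod 4 = 3, 13 mod 4 = 1, so the flip contributes +1; sign now +1
(13/11): 13 mod 11 = 2, so (13/11) = (2/11)
factor out 2^1: 2 = 2^1·1; with 11 mod 8 = 3, (2/11) = -1; sign now -1; continue with (1/11)
reached (1/11) = 1, so the symbol is -1

-1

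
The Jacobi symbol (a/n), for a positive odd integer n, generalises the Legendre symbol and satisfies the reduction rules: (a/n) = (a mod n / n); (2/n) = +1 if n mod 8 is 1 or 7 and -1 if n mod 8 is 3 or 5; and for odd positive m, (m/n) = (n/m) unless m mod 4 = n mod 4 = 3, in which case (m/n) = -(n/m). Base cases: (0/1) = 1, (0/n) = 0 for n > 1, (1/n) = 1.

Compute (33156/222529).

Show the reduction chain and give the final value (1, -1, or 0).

-1

factor out 2^2: 33156 = 2^2·8289; with 222529 mod 8 = 1, (2/222529) = +1; sign now +1; continue with (8289/222529)
flip (8289/222529) -> (222529/8289): both odd, 8289 mod 4 = 1, 222529 mod 4 = 1, so the flip contributes +1; sign now +1
(222529/8289): 222529 mod 8289 = 7015, so (222529/8289) = (7015/8289)
flip (7015/8289) -> (8289/7015): both odd, 7015 mod 4 = 3, 8289 mod 4 = 1, so the flip contributes +1; sign now +1
(8289/7015): 8289 mod 7015 = 1274, so (8289/7015) = (1274/7015)
factor out 2^1: 1274 = 2^1·637; with 7015 mod 8 = 7, (2/7015) = +1; sign now +1; continue with (637/7015)
flip (637/7015) -> (7015/637): both odd, 637 mod 4 = 1, 7015 mod 4 = 3, so the flip contributes +1; sign now +1
(7015/637): 7015 mod 637 = 8, so (7015/637) = (8/637)
factor out 2^3: 8 = 2^3·1; with 637 mod 8 = 5, (2/637) = -1; sign now -1; continue with (1/637)
reached (1/637) = 1, so the symbol is -1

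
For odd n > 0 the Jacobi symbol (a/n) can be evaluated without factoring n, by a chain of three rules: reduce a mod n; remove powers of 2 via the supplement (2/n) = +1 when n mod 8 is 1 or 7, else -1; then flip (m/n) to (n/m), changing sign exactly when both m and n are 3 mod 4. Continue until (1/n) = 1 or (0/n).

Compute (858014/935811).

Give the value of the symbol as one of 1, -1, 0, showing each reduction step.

-1

858014 = 2^1·429007; (2/935811) = -1 since 935811 mod 8 = 3, so (858014/935811) = (-1)^1·(429007/935811); sign now -1
reciprocity: (429007/935811) = -1·(935811/429007) since 429007 mod 4 = 3, 935811 mod 4 = 3; sign now +1
(935811/429007) = (77797/429007)   [reduce mod 429007]
reciprocity: (77797/429007) = +1·(429007/77797) since 77797 mod 4 = 1, 429007 mod 4 = 3; sign now +1
(429007/77797) = (40022/77797)   [reduce mod 77797]
40022 = 2^1·20011; (2/77797) = -1 since 77797 mod 8 = 5, so (40022/77797) = (-1)^1·(20011/77797); sign now -1
reciprocity: (20011/77797) = +1·(77797/20011) since 20011 mod 4 = 3, 77797 mod 4 = 1; sign now -1
(77797/20011) = (17764/20011)   [reduce mod 20011]
17764 = 2^2·4441; (2/20011) = -1 since 20011 mod 8 = 3, so (17764/20011) = (-1)^2·(4441/20011); sign now -1
reciprocity: (4441/20011) = +1·(20011/4441) since 4441 mod 4 = 1, 20011 mod 4 = 3; sign now -1
(20011/4441) = (2247/4441)   [reduce mod 4441]
reciprocity: (2247/4441) = +1·(4441/2247) since 2247 mod 4 = 3, 4441 mod 4 = 1; sign now -1
(4441/2247) = (2194/2247)   [reduce mod 2247]
2194 = 2^1·1097; (2/2247) = +1 since 2247 mod 8 = 7, so (2194/2247) = (+1)^1·(1097/2247); sign now -1
reciprocity: (1097/2247) = +1·(2247/1097) since 1097 mod 4 = 1, 2247 mod 4 = 3; sign now -1
(2247/1097) = (53/1097)   [reduce mod 1097]
reciprocity: (53/1097) = +1·(1097/53) since 53 mod 4 = 1, 1097 mod 4 = 1; sign now -1
(1097/53) = (37/53)   [reduce mod 53]
reciprocity: (37/53) = +1·(53/37) since 37 mod 4 = 1, 53 mod 4 = 1; sign now -1
(53/37) = (16/37)   [reduce mod 37]
16 = 2^4·1; (2/37) = -1 since 37 mod 8 = 5, so (16/37) = (-1)^4·(1/37); sign now -1
(1/37) = 1; final value = sign = -1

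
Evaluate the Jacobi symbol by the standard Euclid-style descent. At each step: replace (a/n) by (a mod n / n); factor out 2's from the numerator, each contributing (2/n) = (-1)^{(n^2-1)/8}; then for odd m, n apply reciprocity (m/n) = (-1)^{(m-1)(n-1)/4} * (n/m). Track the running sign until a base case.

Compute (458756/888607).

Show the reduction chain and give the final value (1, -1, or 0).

1

factor out 2^2: 458756 = 2^2·114689; with 888607 mod 8 = 7, (2/888607) = +1; sign now +1; continue with (114689/888607)
flip (114689/888607) -> (888607/114689): both odd, 114689 mod 4 = 1, 888607 mod 4 = 3, so the flip contributes +1; sign now +1
(888607/114689): 888607 mod 114689 = 85784, so (888607/114689) = (85784/114689)
factor out 2^3: 85784 = 2^3·10723; with 114689 mod 8 = 1, (2/114689) = +1; sign now +1; continue with (10723/114689)
flip (10723/114689) -> (114689/10723): both odd, 10723 mod 4 = 3, 114689 mod 4 = 1, so the flip contributes +1; sign now +1
(114689/10723): 114689 mod 10723 = 7459, so (114689/10723) = (7459/10723)
flip (7459/10723) -> (10723/7459): both odd, 7459 mod 4 = 3, 10723 mod 4 = 3, so the flip contributes -1; sign now -1
(10723/7459): 10723 mod 7459 = 3264, so (10723/7459) = (3264/7459)
factor out 2^6: 3264 = 2^6·51; with 7459 mod 8 = 3, (2/7459) = -1; sign now -1; continue with (51/7459)
flip (51/7459) -> (7459/51): both odd, 51 mod 4 = 3, 7459 mod 4 = 3, so the flip contributes -1; sign now +1
(7459/51): 7459 mod 51 = 13, so (7459/51) = (13/51)
flip (13/51) -> (51/13): both odd, 13 mod 4 = 1, 51 mod 4 = 3, so the flip contributes +1; sign now +1
(51/13): 51 mod 13 = 12, so (51/13) = (12/13)
factor out 2^2: 12 = 2^2·3; with 13 mod 8 = 5, (2/13) = -1; sign now +1; continue with (3/13)
flip (3/13) -> (13/3): both odd, 3 mod 4 = 3, 13 mod 4 = 1, so the flip contributes +1; sign now +1
(13/3): 13 mod 3 = 1, so (13/3) = (1/3)
reached (1/3) = 1, so the symbol is +1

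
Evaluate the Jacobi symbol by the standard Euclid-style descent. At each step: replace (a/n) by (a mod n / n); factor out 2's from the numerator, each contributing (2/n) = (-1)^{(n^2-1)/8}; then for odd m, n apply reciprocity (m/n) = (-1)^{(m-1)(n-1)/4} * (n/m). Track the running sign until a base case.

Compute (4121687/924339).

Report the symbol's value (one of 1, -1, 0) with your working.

(4121687/924339): 4121687 mod 924339 = 424331, so (4121687/924339) = (424331/924339)
flip (424331/924339) -> (924339/424331): both odd, 424331 mod 4 = 3, 924339 mod 4 = 3, so the flip contributes -1; sign now -1
(924339/424331): 924339 mod 424331 = 75677, so (924339/424331) = (75677/424331)
flip (75677/424331) -> (424331/75677): both odd, 75677 mod 4 = 1, 424331 mod 4 = 3, so the flip contributes +1; sign now -1
(424331/75677): 424331 mod 75677 = 45946, so (424331/75677) = (45946/75677)
factor out 2^1: 45946 = 2^1·22973; with 75677 mod 8 = 5, (2/75677) = -1; sign now +1; continue with (22973/75677)
flip (22973/75677) -> (75677/22973): both odd, 22973 mod 4 = 1, 75677 mod 4 = 1, so the flip contributes +1; sign now +1
(75677/22973): 75677 mod 22973 = 6758, so (75677/22973) = (6758/22973)
factor out 2^1: 6758 = 2^1·3379; with 22973 mod 8 = 5, (2/22973) = -1; sign now -1; continue with (3379/22973)
flip (3379/22973) -> (22973/3379): both odd, 3379 mod 4 = 3, 22973 mod 4 = 1, so the flip contributes +1; sign now -1
(22973/3379): 22973 mod 3379 = 2699, so (22973/3379) = (2699/3379)
flip (2699/3379) -> (3379/2699): both odd, 2699 mod 4 = 3, 3379 mod 4 = 3, so the flip contributes -1; sign now +1
(3379/2699): 3379 mod 2699 = 680, so (3379/2699) = (680/2699)
factor out 2^3: 680 = 2^3·85; with 2699 mod 8 = 3, (2/2699) = -1; sign now -1; continue with (85/2699)
flip (85/2699) -> (2699/85): both odd, 85 mod 4 = 1, 2699 mod 4 = 3, so the flip contributes +1; sign now -1
(2699/85): 2699 mod 85 = 64, so (2699/85) = (64/85)
factor out 2^6: 64 = 2^6·1; with 85 mod 8 = 5, (2/85) = -1; sign now -1; continue with (1/85)
reached (1/85) = 1, so the symbol is -1

-1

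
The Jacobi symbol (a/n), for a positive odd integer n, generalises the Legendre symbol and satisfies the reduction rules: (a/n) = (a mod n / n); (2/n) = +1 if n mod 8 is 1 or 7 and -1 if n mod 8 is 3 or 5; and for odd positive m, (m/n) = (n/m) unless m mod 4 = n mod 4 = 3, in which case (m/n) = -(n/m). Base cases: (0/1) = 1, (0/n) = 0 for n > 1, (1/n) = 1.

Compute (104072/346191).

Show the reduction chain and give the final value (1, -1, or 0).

104072 = 2^3·13009; (2/346191) = +1 since 346191 mod 8 = 7, so (104072/346191) = (+1)^3·(13009/346191); sign now +1
reciprocity: (13009/346191) = +1·(346191/13009) since 13009 mod 4 = 1, 346191 mod 4 = 3; sign now +1
(346191/13009) = (7957/13009)   [reduce mod 13009]
reciprocity: (7957/13009) = +1·(13009/7957) since 7957 mod 4 = 1, 13009 mod 4 = 1; sign now +1
(13009/7957) = (5052/7957)   [reduce mod 7957]
5052 = 2^2·1263; (2/7957) = -1 since 7957 mod 8 = 5, so (5052/7957) = (-1)^2·(1263/7957); sign now +1
reciprocity: (1263/7957) = +1·(7957/1263) since 1263 mod 4 = 3, 7957 mod 4 = 1; sign now +1
(7957/1263) = (379/1263)   [reduce mod 1263]
reciprocity: (379/1263) = -1·(1263/379) since 379 mod 4 = 3, 1263 mod 4 = 3; sign now -1
(1263/379) = (126/379)   [reduce mod 379]
126 = 2^1·63; (2/379) = -1 since 379 mod 8 = 3, so (126/379) = (-1)^1·(63/379); sign now +1
reciprocity: (63/379) = -1·(379/63) since 63 mod 4 = 3, 379 mod 4 = 3; sign now -1
(379/63) = (1/63)   [reduce mod 63]
(1/63) = 1; final value = sign = -1

-1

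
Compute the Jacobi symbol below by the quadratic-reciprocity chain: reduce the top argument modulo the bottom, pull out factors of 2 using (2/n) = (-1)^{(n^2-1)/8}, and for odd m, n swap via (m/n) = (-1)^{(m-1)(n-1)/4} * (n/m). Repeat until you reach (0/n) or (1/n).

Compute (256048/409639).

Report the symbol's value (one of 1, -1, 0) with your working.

factor out 2^4: 256048 = 2^4·16003; with 409639 mod 8 = 7, (2/409639) = +1; sign now +1; continue with (16003/409639)
flip (16003/409639) -> (409639/16003): both odd, 16003 mod 4 = 3, 409639 mod 4 = 3, so the flip contributes -1; sign now -1
(409639/16003): 409639 mod 16003 = 9564, so (409639/16003) = (9564/16003)
factor out 2^2: 9564 = 2^2·2391; with 16003 mod 8 = 3, (2/16003) = -1; sign now -1; continue with (2391/16003)
flip (2391/16003) -> (16003/2391): both odd, 2391 mod 4 = 3, 16003 mod 4 = 3, so the flip contributes -1; sign now +1
(16003/2391): 16003 mod 2391 = 1657, so (16003/2391) = (1657/2391)
flip (1657/2391) -> (2391/1657): both odd, 1657 mod 4 = 1, 2391 mod 4 = 3, so the flip contributes +1; sign now +1
(2391/1657): 2391 mod 1657 = 734, so (2391/1657) = (734/1657)
factor out 2^1: 734 = 2^1·367; with 1657 mod 8 = 1, (2/1657) = +1; sign now +1; continue with (367/1657)
flip (367/1657) -> (1657/367): both odd, 367 mod 4 = 3, 1657 mod 4 = 1, so the flip contributes +1; sign now +1
(1657/367): 1657 mod 367 = 189, so (1657/367) = (189/367)
flip (189/367) -> (367/189): both odd, 189 mod 4 = 1, 367 mod 4 = 3, so the flip contributes +1; sign now +1
(367/189): 367 mod 189 = 178, so (367/189) = (178/189)
factor out 2^1: 178 = 2^1·89; with 189 mod 8 = 5, (2/189) = -1; sign now -1; continue with (89/189)
flip (89/189) -> (189/89): both odd, 89 mod 4 = 1, 189 mod 4 = 1, so the flip contributes +1; sign now -1
(189/89): 189 mod 89 = 11, so (189/89) = (11/89)
flip (11/89) -> (89/11): both odd, 11 mod 4 = 3, 89 mod 4 = 1, so the flip contributes +1; sign now -1
(89/11): 89 mod 11 = 1, so (89/11) = (1/11)
reached (1/11) = 1, so the symbol is -1

-1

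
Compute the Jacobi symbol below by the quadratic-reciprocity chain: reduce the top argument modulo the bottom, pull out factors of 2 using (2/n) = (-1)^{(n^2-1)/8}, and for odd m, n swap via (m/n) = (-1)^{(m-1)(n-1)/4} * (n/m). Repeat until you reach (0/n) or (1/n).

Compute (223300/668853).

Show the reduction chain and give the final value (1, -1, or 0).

1

223300 = 2^2·55825; (2/668853) = -1 since 668853 mod 8 = 5, so (223300/668853) = (-1)^2·(55825/668853); sign now +1
reciprocity: (55825/668853) = +1·(668853/55825) since 55825 mod 4 = 1, 668853 mod 4 = 1; sign now +1
(668853/55825) = (54778/55825)   [reduce mod 55825]
54778 = 2^1·27389; (2/55825) = +1 since 55825 mod 8 = 1, so (54778/55825) = (+1)^1·(27389/55825); sign now +1
reciprocity: (27389/55825) = +1·(55825/27389) since 27389 mod 4 = 1, 55825 mod 4 = 1; sign now +1
(55825/27389) = (1047/27389)   [reduce mod 27389]
reciprocity: (1047/27389) = +1·(27389/1047) since 1047 mod 4 = 3, 27389 mod 4 = 1; sign now +1
(27389/1047) = (167/1047)   [reduce mod 1047]
reciprocity: (167/1047) = -1·(1047/167) since 167 mod 4 = 3, 1047 mod 4 = 3; sign now -1
(1047/167) = (45/167)   [reduce mod 167]
reciprocity: (45/167) = +1·(167/45) since 45 mod 4 = 1, 167 mod 4 = 3; sign now -1
(167/45) = (32/45)   [reduce mod 45]
32 = 2^5·1; (2/45) = -1 since 45 mod 8 = 5, so (32/45) = (-1)^5·(1/45); sign now +1
(1/45) = 1; final value = sign = +1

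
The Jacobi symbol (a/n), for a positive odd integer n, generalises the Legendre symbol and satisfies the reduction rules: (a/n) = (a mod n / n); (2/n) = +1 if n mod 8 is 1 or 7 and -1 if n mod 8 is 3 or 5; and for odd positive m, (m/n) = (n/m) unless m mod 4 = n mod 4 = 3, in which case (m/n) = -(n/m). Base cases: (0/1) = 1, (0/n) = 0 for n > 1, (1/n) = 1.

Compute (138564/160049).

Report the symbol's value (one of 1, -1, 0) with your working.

factor out 2^2: 138564 = 2^2·34641; with 160049 mod 8 = 1, (2/160049) = +1; sign now +1; continue with (34641/160049)
flip (34641/160049) -> (160049/34641): both odd, 34641 mod 4 = 1, 160049 mod 4 = 1, so the flip contributes +1; sign now +1
(160049/34641): 160049 mod 34641 = 21485, so (160049/34641) = (21485/34641)
flip (21485/34641) -> (34641/21485): both odd, 21485 mod 4 = 1, 34641 mod 4 = 1, so the flip contributes +1; sign now +1
(34641/21485): 34641 mod 21485 = 13156, so (34641/21485) = (13156/21485)
factor out 2^2: 13156 = 2^2·3289; with 21485 mod 8 = 5, (2/21485) = -1; sign now +1; continue with (3289/21485)
flip (3289/21485) -> (21485/3289): both odd, 3289 mod 4 = 1, 21485 mod 4 = 1, so the flip contributes +1; sign now +1
(21485/3289): 21485 mod 3289 = 1751, so (21485/3289) = (1751/3289)
flip (1751/3289) -> (3289/1751): both odd, 1751 mod 4 = 3, 3289 mod 4 = 1, so the flip contributes +1; sign now +1
(3289/1751): 3289 mod 1751 = 1538, so (3289/1751) = (1538/1751)
factor out 2^1: 1538 = 2^1·769; with 1751 mod 8 = 7, (2/1751) = +1; sign now +1; continue with (769/1751)
flip (769/1751) -> (1751/769): both odd, 769 mod 4 = 1, 1751 mod 4 = 3, so the flip contributes +1; sign now +1
(1751/769): 1751 mod 769 = 213, so (1751/769) = (213/769)
flip (213/769) -> (769/213): both odd, 213 mod 4 = 1, 769 mod 4 = 1, so the flip contributes +1; sign now +1
(769/213): 769 mod 213 = 130, so (769/213) = (130/213)
factor out 2^1: 130 = 2^1·65; with 213 mod 8 = 5, (2/213) = -1; sign now -1; continue with (65/213)
flip (65/213) -> (213/65): both odd, 65 mod 4 = 1, 213 mod 4 = 1, so the flip contributes +1; sign now -1
(213/65): 213 mod 65 = 18, so (213/65) = (18/65)
factor out 2^1: 18 = 2^1·9; with 65 mod 8 = 1, (2/65) = +1; sign now -1; continue with (9/65)
flip (9/65) -> (65/9): both odd, 9 mod 4 = 1, 65 mod 4 = 1, so the flip contributes +1; sign now -1
(65/9): 65 mod 9 = 2, so (65/9) = (2/9)
factor out 2^1: 2 = 2^1·1; with 9 mod 8 = 1, (2/9) = +1; sign now -1; continue with (1/9)
reached (1/9) = 1, so the symbol is -1

-1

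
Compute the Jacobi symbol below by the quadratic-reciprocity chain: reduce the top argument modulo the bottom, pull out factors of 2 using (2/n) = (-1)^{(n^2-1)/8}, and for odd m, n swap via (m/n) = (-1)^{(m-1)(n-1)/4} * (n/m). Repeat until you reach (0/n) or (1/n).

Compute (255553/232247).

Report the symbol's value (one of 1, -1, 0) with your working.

0

(255553/232247) = (23306/232247)   [reduce mod 232247]
23306 = 2^1·11653; (2/232247) = +1 since 232247 mod 8 = 7, so (23306/232247) = (+1)^1·(11653/232247); sign now +1
reciprocity: (11653/232247) = +1·(232247/11653) since 11653 mod 4 = 1, 232247 mod 4 = 3; sign now +1
(232247/11653) = (10840/11653)   [reduce mod 11653]
10840 = 2^3·1355; (2/11653) = -1 since 11653 mod 8 = 5, so (10840/11653) = (-1)^3·(1355/11653); sign now -1
reciprocity: (1355/11653) = +1·(11653/1355) since 1355 mod 4 = 3, 11653 mod 4 = 1; sign now -1
(11653/1355) = (813/1355)   [reduce mod 1355]
reciprocity: (813/1355) = +1·(1355/813) since 813 mod 4 = 1, 1355 mod 4 = 3; sign now -1
(1355/813) = (542/813)   [reduce mod 813]
542 = 2^1·271; (2/813) = -1 since 813 mod 8 = 5, so (542/813) = (-1)^1·(271/813); sign now +1
reciprocity: (271/813) = +1·(813/271) since 271 mod 4 = 3, 813 mod 4 = 1; sign now +1
(813/271) = (0/271)   [reduce mod 271]
(0/271) = 0   [gcd(a, n) > 1]; final value = 0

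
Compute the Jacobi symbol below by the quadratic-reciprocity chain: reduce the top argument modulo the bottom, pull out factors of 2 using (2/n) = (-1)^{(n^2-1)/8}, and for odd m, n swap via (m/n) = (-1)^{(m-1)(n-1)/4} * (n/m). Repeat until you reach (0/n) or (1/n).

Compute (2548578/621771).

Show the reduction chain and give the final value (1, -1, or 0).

0

(2548578/621771): 2548578 mod 621771 = 61494, so (2548578/621771) = (61494/621771)
factor out 2^1: 61494 = 2^1·30747; with 621771 mod 8 = 3, (2/621771) = -1; sign now -1; continue with (30747/621771)
flip (30747/621771) -> (621771/30747): both odd, 30747 mod 4 = 3, 621771 mod 4 = 3, so the flip contributes -1; sign now +1
(621771/30747): 621771 mod 30747 = 6831, so (621771/30747) = (6831/30747)
flip (6831/30747) -> (30747/6831): both odd, 6831 mod 4 = 3, 30747 mod 4 = 3, so the flip contributes -1; sign now -1
(30747/6831): 30747 mod 6831 = 3423, so (30747/6831) = (3423/6831)
flip (3423/6831) -> (6831/3423): both odd, 3423 mod 4 = 3, 6831 mod 4 = 3, so the flip contributes -1; sign now +1
(6831/3423): 6831 mod 3423 = 3408, so (6831/3423) = (3408/3423)
factor out 2^4: 3408 = 2^4·213; with 3423 mod 8 = 7, (2/3423) = +1; sign now +1; continue with (213/3423)
flip (213/3423) -> (3423/213): both odd, 213 mod 4 = 1, 3423 mod 4 = 3, so the flip contributes +1; sign now +1
(3423/213): 3423 mod 213 = 15, so (3423/213) = (15/213)
flip (15/213) -> (213/15): both odd, 15 mod 4 = 3, 213 mod 4 = 1, so the flip contributes +1; sign now +1
(213/15): 213 mod 15 = 3, so (213/15) = (3/15)
flip (3/15) -> (15/3): both odd, 3 mod 4 = 3, 15 mod 4 = 3, so the flip contributes -1; sign now -1
(15/3): 15 mod 3 = 0, so (15/3) = (0/3)
reached (0/3); gcd(a, n) > 1, so (0/3) = 0 and the symbol is 0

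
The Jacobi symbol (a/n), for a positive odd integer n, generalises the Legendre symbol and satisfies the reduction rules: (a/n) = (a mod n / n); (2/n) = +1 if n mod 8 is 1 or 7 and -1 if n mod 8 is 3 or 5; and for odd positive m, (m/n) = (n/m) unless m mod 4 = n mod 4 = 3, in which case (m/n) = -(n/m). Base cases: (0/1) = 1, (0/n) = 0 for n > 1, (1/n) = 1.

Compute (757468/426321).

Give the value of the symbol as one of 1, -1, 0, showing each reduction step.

1

(757468/426321): 757468 mod 426321 = 331147, so (757468/426321) = (331147/426321)
flip (331147/426321) -> (426321/331147): both odd, 331147 mod 4 = 3, 426321 mod 4 = 1, so the flip contributes +1; sign now +1
(426321/331147): 426321 mod 331147 = 95174, so (426321/331147) = (95174/331147)
factor out 2^1: 95174 = 2^1·47587; with 331147 mod 8 = 3, (2/331147) = -1; sign now -1; continue with (47587/331147)
flip (47587/331147) -> (331147/47587): both odd, 47587 mod 4 = 3, 331147 mod 4 = 3, so the flip contributes -1; sign now +1
(331147/47587): 331147 mod 47587 = 45625, so (331147/47587) = (45625/47587)
flip (45625/47587) -> (47587/45625): both odd, 45625 mod 4 = 1, 47587 mod 4 = 3, so the flip contributes +1; sign now +1
(47587/45625): 47587 mod 45625 = 1962, so (47587/45625) = (1962/45625)
factor out 2^1: 1962 = 2^1·981; with 45625 mod 8 = 1, (2/45625) = +1; sign now +1; continue with (981/45625)
flip (981/45625) -> (45625/981): both odd, 981 mod 4 = 1, 45625 mod 4 = 1, so the flip contributes +1; sign now +1
(45625/981): 45625 mod 981 = 499, so (45625/981) = (499/981)
flip (499/981) -> (981/499): both odd, 499 mod 4 = 3, 981 mod 4 = 1, so the flip contributes +1; sign now +1
(981/499): 981 mod 499 = 482, so (981/499) = (482/499)
factor out 2^1: 482 = 2^1·241; with 499 mod 8 = 3, (2/499) = -1; sign now -1; continue with (241/499)
flip (241/499) -> (499/241): both odd, 241 mod 4 = 1, 499 mod 4 = 3, so the flip contributes +1; sign now -1
(499/241): 499 mod 241 = 17, so (499/241) = (17/241)
flip (17/241) -> (241/17): both odd, 17 mod 4 = 1, 241 mod 4 = 1, so the flip contributes +1; sign now -1
(241/17): 241 mod 17 = 3, so (241/17) = (3/17)
flip (3/17) -> (17/3): both odd, 3 mod 4 = 3, 17 mod 4 = 1, so the flip contributes +1; sign now -1
(17/3): 17 mod 3 = 2, so (17/3) = (2/3)
factor out 2^1: 2 = 2^1·1; with 3 mod 8 = 3, (2/3) = -1; sign now +1; continue with (1/3)
reached (1/3) = 1, so the symbol is +1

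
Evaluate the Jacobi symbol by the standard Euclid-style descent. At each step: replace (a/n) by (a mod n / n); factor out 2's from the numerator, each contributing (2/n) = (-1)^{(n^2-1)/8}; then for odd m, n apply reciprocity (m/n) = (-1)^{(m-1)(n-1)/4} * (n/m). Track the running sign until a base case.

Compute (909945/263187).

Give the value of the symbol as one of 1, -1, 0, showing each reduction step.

(909945/263187): 909945 mod 263187 = 120384, so (909945/263187) = (120384/263187)
factor out 2^6: 120384 = 2^6·1881; with 263187 mod 8 = 3, (2/263187) = -1; sign now +1; continue with (1881/263187)
flip (1881/263187) -> (263187/1881): both odd, 1881 mod 4 = 1, 263187 mod 4 = 3, so the flip contributes +1; sign now +1
(263187/1881): 263187 mod 1881 = 1728, so (263187/1881) = (1728/1881)
factor out 2^6: 1728 = 2^6·27; with 1881 mod 8 = 1, (2/1881) = +1; sign now +1; continue with (27/1881)
flip (27/1881) -> (1881/27): both odd, 27 mod 4 = 3, 1881 mod 4 = 1, so the flip contributes +1; sign now +1
(1881/27): 1881 mod 27 = 18, so (1881/27) = (18/27)
factor out 2^1: 18 = 2^1·9; with 27 mod 8 = 3, (2/27) = -1; sign now -1; continue with (9/27)
flip (9/27) -> (27/9): both odd, 9 mod 4 = 1, 27 mod 4 = 3, so the flip contributes +1; sign now -1
(27/9): 27 mod 9 = 0, so (27/9) = (0/9)
reached (0/9); gcd(a, n) > 1, so (0/9) = 0 and the symbol is 0

0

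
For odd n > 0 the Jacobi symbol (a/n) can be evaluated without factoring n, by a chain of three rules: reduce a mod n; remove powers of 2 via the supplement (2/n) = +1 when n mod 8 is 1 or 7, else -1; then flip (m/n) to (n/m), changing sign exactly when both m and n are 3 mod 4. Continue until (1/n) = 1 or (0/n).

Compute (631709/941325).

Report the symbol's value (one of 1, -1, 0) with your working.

reciprocity: (631709/941325) = +1·(941325/631709) since 631709 mod 4 = 1, 941325 mod 4 = 1; sign now +1
(941325/631709) = (309616/631709)   [reduce mod 631709]
309616 = 2^4·19351; (2/631709) = -1 since 631709 mod 8 = 5, so (309616/631709) = (-1)^4·(19351/631709); sign now +1
reciprocity: (19351/631709) = +1·(631709/19351) since 19351 mod 4 = 3, 631709 mod 4 = 1; sign now +1
(631709/19351) = (12477/19351)   [reduce mod 19351]
reciprocity: (12477/19351) = +1·(19351/12477) since 12477 mod 4 = 1, 19351 mod 4 = 3; sign now +1
(19351/12477) = (6874/12477)   [reduce mod 12477]
6874 = 2^1·3437; (2/12477) = -1 since 12477 mod 8 = 5, so (6874/12477) = (-1)^1·(3437/12477); sign now -1
reciprocity: (3437/12477) = +1·(12477/3437) since 3437 mod 4 = 1, 12477 mod 4 = 1; sign now -1
(12477/3437) = (2166/3437)   [reduce mod 3437]
2166 = 2^1·1083; (2/3437) = -1 since 3437 mod 8 = 5, so (2166/3437) = (-1)^1·(1083/3437); sign now +1
reciprocity: (1083/3437) = +1·(3437/1083) since 1083 mod 4 = 3, 3437 mod 4 = 1; sign now +1
(3437/1083) = (188/1083)   [reduce mod 1083]
188 = 2^2·47; (2/1083) = -1 since 1083 mod 8 = 3, so (188/1083) = (-1)^2·(47/1083); sign now +1
reciprocity: (47/1083) = -1·(1083/47) since 47 mod 4 = 3, 1083 mod 4 = 3; sign now -1
(1083/47) = (2/47)   [reduce mod 47]
2 = 2^1·1; (2/47) = +1 since 47 mod 8 = 7, so (2/47) = (+1)^1·(1/47); sign now -1
(1/47) = 1; final value = sign = -1

-1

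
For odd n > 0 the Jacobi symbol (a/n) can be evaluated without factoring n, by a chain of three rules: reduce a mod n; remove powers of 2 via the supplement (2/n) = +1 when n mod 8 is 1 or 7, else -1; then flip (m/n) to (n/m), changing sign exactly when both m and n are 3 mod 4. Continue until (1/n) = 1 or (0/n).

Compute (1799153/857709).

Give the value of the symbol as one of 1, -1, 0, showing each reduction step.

(1799153/857709) = (83735/857709)   [reduce mod 857709]
reciprocity: (83735/857709) = +1·(857709/83735) since 83735 mod 4 = 3, 857709 mod 4 = 1; sign now +1
(857709/83735) = (20359/83735)   [reduce mod 83735]
reciprocity: (20359/83735) = -1·(83735/20359) since 20359 mod 4 = 3, 83735 mod 4 = 3; sign now -1
(83735/20359) = (2299/20359)   [reduce mod 20359]
reciprocity: (2299/20359) = -1·(20359/2299) since 2299 mod 4 = 3, 20359 mod 4 = 3; sign now +1
(20359/2299) = (1967/2299)   [reduce mod 2299]
reciprocity: (1967/2299) = -1·(2299/1967) since 1967 mod 4 = 3, 2299 mod 4 = 3; sign now -1
(2299/1967) = (332/1967)   [reduce mod 1967]
332 = 2^2·83; (2/1967) = +1 since 1967 mod 8 = 7, so (332/1967) = (+1)^2·(83/1967); sign now -1
reciprocity: (83/1967) = -1·(1967/83) since 83 mod 4 = 3, 1967 mod 4 = 3; sign now +1
(1967/83) = (58/83)   [reduce mod 83]
58 = 2^1·29; (2/83) = -1 since 83 mod 8 = 3, so (58/83) = (-1)^1·(29/83); sign now -1
reciprocity: (29/83) = +1·(83/29) since 29 mod 4 = 1, 83 mod 4 = 3; sign now -1
(83/29) = (25/29)   [reduce mod 29]
reciprocity: (25/29) = +1·(29/25) since 25 mod 4 = 1, 29 mod 4 = 1; sign now -1
(29/25) = (4/25)   [reduce mod 25]
4 = 2^2·1; (2/25) = +1 since 25 mod 8 = 1, so (4/25) = (+1)^2·(1/25); sign now -1
(1/25) = 1; final value = sign = -1

-1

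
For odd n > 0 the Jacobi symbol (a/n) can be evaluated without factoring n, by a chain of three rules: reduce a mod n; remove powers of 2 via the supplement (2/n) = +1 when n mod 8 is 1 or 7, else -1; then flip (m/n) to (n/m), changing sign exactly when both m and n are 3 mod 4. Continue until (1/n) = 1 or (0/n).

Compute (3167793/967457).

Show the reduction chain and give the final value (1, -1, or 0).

1

(3167793/967457) = (265422/967457)   [reduce mod 967457]
265422 = 2^1·132711; (2/967457) = +1 since 967457 mod 8 = 1, so (265422/967457) = (+1)^1·(132711/967457); sign now +1
reciprocity: (132711/967457) = +1·(967457/132711) since 132711 mod 4 = 3, 967457 mod 4 = 1; sign now +1
(967457/132711) = (38480/132711)   [reduce mod 132711]
38480 = 2^4·2405; (2/132711) = +1 since 132711 mod 8 = 7, so (38480/132711) = (+1)^4·(2405/132711); sign now +1
reciprocity: (2405/132711) = +1·(132711/2405) since 2405 mod 4 = 1, 132711 mod 4 = 3; sign now +1
(132711/2405) = (436/2405)   [reduce mod 2405]
436 = 2^2·109; (2/2405) = -1 since 2405 mod 8 = 5, so (436/2405) = (-1)^2·(109/2405); sign now +1
reciprocity: (109/2405) = +1·(2405/109) since 109 mod 4 = 1, 2405 mod 4 = 1; sign now +1
(2405/109) = (7/109)   [reduce mod 109]
reciprocity: (7/109) = +1·(109/7) since 7 mod 4 = 3, 109 mod 4 = 1; sign now +1
(109/7) = (4/7)   [reduce mod 7]
4 = 2^2·1; (2/7) = +1 since 7 mod 8 = 7, so (4/7) = (+1)^2·(1/7); sign now +1
(1/7) = 1; final value = sign = +1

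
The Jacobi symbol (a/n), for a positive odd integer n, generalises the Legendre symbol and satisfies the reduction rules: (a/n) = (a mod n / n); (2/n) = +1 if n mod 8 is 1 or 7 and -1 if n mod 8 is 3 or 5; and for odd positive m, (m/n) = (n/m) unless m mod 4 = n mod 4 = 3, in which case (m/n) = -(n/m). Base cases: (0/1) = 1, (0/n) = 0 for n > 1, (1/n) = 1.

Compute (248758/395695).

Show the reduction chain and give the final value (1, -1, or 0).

248758 = 2^1·124379; (2/395695) = +1 since 395695 mod 8 = 7, so (248758/395695) = (+1)^1·(124379/395695); sign now +1
reciprocity: (124379/395695) = -1·(395695/124379) since 124379 mod 4 = 3, 395695 mod 4 = 3; sign now -1
(395695/124379) = (22558/124379)   [reduce mod 124379]
22558 = 2^1·11279; (2/124379) = -1 since 124379 mod 8 = 3, so (22558/124379) = (-1)^1·(11279/124379); sign now +1
reciprocity: (11279/124379) = -1·(124379/11279) since 11279 mod 4 = 3, 124379 mod 4 = 3; sign now -1
(124379/11279) = (310/11279)   [reduce mod 11279]
310 = 2^1·155; (2/11279) = +1 since 11279 mod 8 = 7, so (310/11279) = (+1)^1·(155/11279); sign now -1
reciprocity: (155/11279) = -1·(11279/155) since 155 mod 4 = 3, 11279 mod 4 = 3; sign now +1
(11279/155) = (119/155)   [reduce mod 155]
reciprocity: (119/155) = -1·(155/119) since 119 mod 4 = 3, 155 mod 4 = 3; sign now -1
(155/119) = (36/119)   [reduce mod 119]
36 = 2^2·9; (2/119) = +1 since 119 mod 8 = 7, so (36/119) = (+1)^2·(9/119); sign now -1
reciprocity: (9/119) = +1·(119/9) since 9 mod 4 = 1, 119 mod 4 = 3; sign now -1
(119/9) = (2/9)   [reduce mod 9]
2 = 2^1·1; (2/9) = +1 since 9 mod 8 = 1, so (2/9) = (+1)^1·(1/9); sign now -1
(1/9) = 1; final value = sign = -1

-1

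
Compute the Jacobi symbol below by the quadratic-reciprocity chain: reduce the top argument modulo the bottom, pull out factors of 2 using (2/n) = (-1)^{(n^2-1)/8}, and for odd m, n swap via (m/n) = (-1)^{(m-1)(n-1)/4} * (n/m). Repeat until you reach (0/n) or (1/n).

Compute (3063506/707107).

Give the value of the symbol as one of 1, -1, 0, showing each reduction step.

(3063506/707107) = (235078/707107)   [reduce mod 707107]
235078 = 2^1·117539; (2/707107) = -1 since 707107 mod 8 = 3, so (235078/707107) = (-1)^1·(117539/707107); sign now -1
reciprocity: (117539/707107) = -1·(707107/117539) since 117539 mod 4 = 3, 707107 mod 4 = 3; sign now +1
(707107/117539) = (1873/117539)   [reduce mod 117539]
reciprocity: (1873/117539) = +1·(117539/1873) since 1873 mod 4 = 1, 117539 mod 4 = 3; sign now +1
(117539/1873) = (1413/1873)   [reduce mod 1873]
reciprocity: (1413/1873) = +1·(1873/1413) since 1413 mod 4 = 1, 1873 mod 4 = 1; sign now +1
(1873/1413) = (460/1413)   [reduce mod 1413]
460 = 2^2·115; (2/1413) = -1 since 1413 mod 8 = 5, so (460/1413) = (-1)^2·(115/1413); sign now +1
reciprocity: (115/1413) = +1·(1413/115) since 115 mod 4 = 3, 1413 mod 4 = 1; sign now +1
(1413/115) = (33/115)   [reduce mod 115]
reciprocity: (33/115) = +1·(115/33) since 33 mod 4 = 1, 115 mod 4 = 3; sign now +1
(115/33) = (16/33)   [reduce mod 33]
16 = 2^4·1; (2/33) = +1 since 33 mod 8 = 1, so (16/33) = (+1)^4·(1/33); sign now +1
(1/33) = 1; final value = sign = +1

1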